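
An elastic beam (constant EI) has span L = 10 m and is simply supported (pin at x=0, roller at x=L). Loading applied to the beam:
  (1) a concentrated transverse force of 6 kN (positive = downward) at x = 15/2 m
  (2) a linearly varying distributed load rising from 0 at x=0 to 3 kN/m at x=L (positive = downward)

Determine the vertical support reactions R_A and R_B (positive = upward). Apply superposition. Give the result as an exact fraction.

R_A = 13/2 kN, R_B = 29/2 kN

Load 1 — point force P=6 kN at a=15/2 m (b=L-a=5/2):
  R_A = Pb/L = 6·(5/2)/10 = 3/2 kN
  R_B = Pa/L = 6·(15/2)/10 = 9/2 kN
Load 2 — triangular load w₀=3 kN/m (0→w₀ over full span):
  R_A = w₀L/6 = 3·10/6 = 5 kN
  R_B = w₀L/3 = 3·10/3 = 10 kN
Superposition: R_A = 13/2 kN, R_B = 29/2 kN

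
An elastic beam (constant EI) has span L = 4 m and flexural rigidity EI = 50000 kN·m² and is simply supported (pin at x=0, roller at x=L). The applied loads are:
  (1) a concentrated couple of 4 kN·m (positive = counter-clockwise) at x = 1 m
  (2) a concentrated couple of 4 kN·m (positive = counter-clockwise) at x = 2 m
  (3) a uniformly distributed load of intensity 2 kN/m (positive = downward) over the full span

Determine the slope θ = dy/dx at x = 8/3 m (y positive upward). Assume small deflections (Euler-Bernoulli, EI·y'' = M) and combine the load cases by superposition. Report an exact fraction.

Load 1 — applied couple M₀=4 kN·m at a=1 m (b=L-a=3):
  θ_1 = (M₀x²/(2L)-M₀(x-a)+C₁)/EI  [x>a] with C₁=M₀(3b²-L²)/(6L)=11/6 = (4·(8/3)²/(2·4)-4·((8/3)-1)+(11/6))/50000 = -23/900000 rad
Load 2 — applied couple M₀=4 kN·m at a=2 m (b=L-a=2):
  θ_2 = (M₀x²/(2L)-M₀(x-a)+C₁)/EI  [x>a] with C₁=M₀(3b²-L²)/(6L)=-2/3 = (4·(8/3)²/(2·4)-4·((8/3)-2)+(-2/3))/50000 = 1/225000 rad
Load 3 — uniform load w=2 kN/m over full span:
  θ_3 = -w(L³-6Lx²+4x³)/(24EI) = -2·(4³-6·4·(8/3)²+4·(8/3)³)/(24·50000) = 13/253125 rad
Superposition: θ = Σ θ_i = 49/1620000 rad ≈ 0.000030 rad

θ(8/3) = 49/1620000 rad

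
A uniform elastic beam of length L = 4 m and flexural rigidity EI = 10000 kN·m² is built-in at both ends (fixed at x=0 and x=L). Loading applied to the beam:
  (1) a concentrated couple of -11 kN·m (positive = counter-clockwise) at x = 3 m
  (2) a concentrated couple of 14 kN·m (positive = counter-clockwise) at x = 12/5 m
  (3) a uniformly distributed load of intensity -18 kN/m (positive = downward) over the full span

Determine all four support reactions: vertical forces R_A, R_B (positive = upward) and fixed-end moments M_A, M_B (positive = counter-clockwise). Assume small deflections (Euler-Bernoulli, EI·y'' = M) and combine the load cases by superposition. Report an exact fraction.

R_A = -27243/800 kN, M_A = -9183/400 kN·m, R_B = -30357/800 kN, M_B = 11097/400 kN·m

Load 1 — applied couple M₀=-11 kN·m at a=3 m (b=L-a=1):
  R_A = 6M₀ab/L³ = 6·(-11)·3·1/4³ = -99/32 kN
  M_A = M₀b(2a-b)/L² = (-11)·1·(2·3-1)/4² = -55/16 kN·m
  R_B = -6M₀ab/L³ = -6·(-11)·3·1/4³ = 99/32 kN
  M_B = M₀a(2b-a)/L² = (-11)·3·(2·1-3)/4² = 33/16 kN·m
Load 2 — applied couple M₀=14 kN·m at a=12/5 m (b=L-a=8/5):
  R_A = 6M₀ab/L³ = 6·14·(12/5)·(8/5)/4³ = 126/25 kN
  M_A = M₀b(2a-b)/L² = 14·(8/5)·(2·(12/5)-(8/5))/4² = 112/25 kN·m
  R_B = -6M₀ab/L³ = -6·14·(12/5)·(8/5)/4³ = -126/25 kN
  M_B = M₀a(2b-a)/L² = 14·(12/5)·(2·(8/5)-(12/5))/4² = 42/25 kN·m
Load 3 — uniform load w=-18 kN/m over full span:
  R_A = wL/2 = (-18)·4/2 = -36 kN
  M_A = wL²/12 = (-18)·4²/12 = -24 kN·m
  R_B = wL/2 = (-18)·4/2 = -36 kN
  M_B = -wL²/12 = -(-18)·4²/12 = 24 kN·m
Superposition: R_A = -27243/800 kN, M_A = -9183/400 kN·m, R_B = -30357/800 kN, M_B = 11097/400 kN·m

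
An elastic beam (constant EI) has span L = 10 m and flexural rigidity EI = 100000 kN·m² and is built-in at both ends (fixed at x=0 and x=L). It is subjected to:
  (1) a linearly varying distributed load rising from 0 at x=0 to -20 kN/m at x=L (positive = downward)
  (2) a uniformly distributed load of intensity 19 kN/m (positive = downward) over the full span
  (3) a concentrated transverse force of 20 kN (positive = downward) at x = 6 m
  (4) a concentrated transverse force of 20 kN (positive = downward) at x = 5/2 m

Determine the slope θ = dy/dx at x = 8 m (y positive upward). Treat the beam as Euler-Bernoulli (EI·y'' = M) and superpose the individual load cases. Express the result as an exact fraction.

θ(8) = 16627/15000000 rad

Load 1 — triangular load w₀=-20 kN/m (0→w₀ over full span):
  θ_1 = -w₀(2x(L-x)(L-2x)(x+2L)+x²(L-x)²)/(120LEI) = -(-20)·(2·8·(10-8)·(10-2·8)·(8+2·10)+8²·(10-8)²)/(120·10·100000) = -8/9375 rad
Load 2 — uniform load w=19 kN/m over full span:
  θ_2 = -wx(L-x)(L-2x)/(12EI) = -19·8·(10-8)·(10-2·8)/(12·100000) = 19/12500 rad
Load 3 — point force P=20 kN at a=6 m (b=L-a=4):
  θ_3 = Pa²(L-x)(2bL-(3b+a)(L-x))/(2L³EI)  [x>a] = 20·6²·(10-8)·(2·4·10-(3·4+6)·(10-8))/(2·10³·100000) = 99/312500 rad
Load 4 — point force P=20 kN at a=5/2 m (b=L-a=15/2):
  θ_4 = Pa²(L-x)(2bL-(3b+a)(L-x))/(2L³EI)  [x>a] = 20·(5/2)²·(10-8)·(2·(15/2)·10-(3·(15/2)+(5/2))·(10-8))/(2·10³·100000) = 1/8000 rad
Superposition: θ = Σ θ_i = 16627/15000000 rad ≈ 0.001108 rad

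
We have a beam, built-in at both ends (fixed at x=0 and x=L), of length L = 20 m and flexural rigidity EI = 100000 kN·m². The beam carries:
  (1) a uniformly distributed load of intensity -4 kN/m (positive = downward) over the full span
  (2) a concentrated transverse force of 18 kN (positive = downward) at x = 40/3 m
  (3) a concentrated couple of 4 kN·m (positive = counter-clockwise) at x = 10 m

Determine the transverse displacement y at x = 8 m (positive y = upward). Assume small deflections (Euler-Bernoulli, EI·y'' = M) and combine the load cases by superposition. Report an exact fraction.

Load 1 — uniform load w=-4 kN/m over full span:
  y_1 = -wx²(L-x)²/(24EI) = -(-4)·8²·(20-8)²/(24·100000) = 48/3125 m
Load 2 — point force P=18 kN at a=40/3 m (b=L-a=20/3):
  y_2 = -Pb²x²(3aL-(3a+b)x)/(6L³EI)  [x≤a] = -18·(20/3)²·8²·(3·(40/3)·20-(3·(40/3)+(20/3))·8)/(6·20³·100000) = -128/28125 m
Load 3 — applied couple M₀=4 kN·m at a=10 m (b=L-a=10):
  y_3 = (R_Ax³/6 - M_Ax²/2)/EI  [x≤a] with R_A=3/10, M_A=1 = ((3/10)·8³/6 - 1·8²/2)/100000 = -1/15625 m
Superposition: y = Σ y_i = 1511/140625 m ≈ 0.010745 m

y(8) = 1511/140625 m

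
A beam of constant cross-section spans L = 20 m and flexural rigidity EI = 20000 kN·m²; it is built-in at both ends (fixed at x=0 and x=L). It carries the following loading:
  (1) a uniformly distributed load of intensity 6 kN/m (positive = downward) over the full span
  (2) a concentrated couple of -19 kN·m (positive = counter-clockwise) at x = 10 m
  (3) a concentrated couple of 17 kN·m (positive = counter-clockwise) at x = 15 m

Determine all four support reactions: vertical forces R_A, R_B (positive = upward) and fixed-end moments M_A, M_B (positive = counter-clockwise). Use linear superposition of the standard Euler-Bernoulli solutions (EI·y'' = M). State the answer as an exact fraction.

R_A = 1905/32 kN, M_A = 3209/16 kN·m, R_B = 1935/32 kN, M_B = -3327/16 kN·m

Load 1 — uniform load w=6 kN/m over full span:
  R_A = wL/2 = 6·20/2 = 60 kN
  M_A = wL²/12 = 6·20²/12 = 200 kN·m
  R_B = wL/2 = 6·20/2 = 60 kN
  M_B = -wL²/12 = -6·20²/12 = -200 kN·m
Load 2 — applied couple M₀=-19 kN·m at a=10 m (b=L-a=10):
  R_A = 6M₀ab/L³ = 6·(-19)·10·10/20³ = -57/40 kN
  M_A = M₀b(2a-b)/L² = (-19)·10·(2·10-10)/20² = -19/4 kN·m
  R_B = -6M₀ab/L³ = -6·(-19)·10·10/20³ = 57/40 kN
  M_B = M₀a(2b-a)/L² = (-19)·10·(2·10-10)/20² = -19/4 kN·m
Load 3 — applied couple M₀=17 kN·m at a=15 m (b=L-a=5):
  R_A = 6M₀ab/L³ = 6·17·15·5/20³ = 153/160 kN
  M_A = M₀b(2a-b)/L² = 17·5·(2·15-5)/20² = 85/16 kN·m
  R_B = -6M₀ab/L³ = -6·17·15·5/20³ = -153/160 kN
  M_B = M₀a(2b-a)/L² = 17·15·(2·5-15)/20² = -51/16 kN·m
Superposition: R_A = 1905/32 kN, M_A = 3209/16 kN·m, R_B = 1935/32 kN, M_B = -3327/16 kN·m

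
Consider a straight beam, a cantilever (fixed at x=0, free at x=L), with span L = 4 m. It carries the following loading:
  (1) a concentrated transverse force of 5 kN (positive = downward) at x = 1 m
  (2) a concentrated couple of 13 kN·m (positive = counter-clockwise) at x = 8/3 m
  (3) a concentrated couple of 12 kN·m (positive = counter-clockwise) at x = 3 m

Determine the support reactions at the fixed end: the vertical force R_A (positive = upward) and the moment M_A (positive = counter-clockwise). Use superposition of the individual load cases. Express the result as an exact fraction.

R_A = 5 kN, M_A = -20 kN·m

Load 1 — point force P=5 kN at a=1 m (b=L-a=3):
  R_A = P = 5 kN
  M_A = Pa = 5·1 = 5 kN·m
Load 2 — applied couple M₀=13 kN·m at a=8/3 m (b=L-a=4/3):
  R_A = 0 kN
  M_A = -M₀ = -13 kN·m
Load 3 — applied couple M₀=12 kN·m at a=3 m (b=L-a=1):
  R_A = 0 kN
  M_A = -M₀ = -12 kN·m
Superposition: R_A = 5 kN, M_A = -20 kN·m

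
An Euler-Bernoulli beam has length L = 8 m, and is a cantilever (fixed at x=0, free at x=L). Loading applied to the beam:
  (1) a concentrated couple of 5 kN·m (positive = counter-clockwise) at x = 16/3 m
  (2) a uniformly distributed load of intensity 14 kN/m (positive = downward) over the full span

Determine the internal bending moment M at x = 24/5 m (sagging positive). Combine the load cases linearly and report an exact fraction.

Load 1 — applied couple M₀=5 kN·m at a=16/3 m (b=L-a=8/3):
  M_1 = M₀  [x≤a] = 5 = 5 kN·m
Load 2 — uniform load w=14 kN/m over full span:
  M_2 = -w(L-x)²/2 = -14·(8-(24/5))²/2 = -1792/25 kN·m
Superposition: M = Σ M_i = -1667/25 kN·m ≈ -66.680000 kN·m

M(24/5) = -1667/25 kN·m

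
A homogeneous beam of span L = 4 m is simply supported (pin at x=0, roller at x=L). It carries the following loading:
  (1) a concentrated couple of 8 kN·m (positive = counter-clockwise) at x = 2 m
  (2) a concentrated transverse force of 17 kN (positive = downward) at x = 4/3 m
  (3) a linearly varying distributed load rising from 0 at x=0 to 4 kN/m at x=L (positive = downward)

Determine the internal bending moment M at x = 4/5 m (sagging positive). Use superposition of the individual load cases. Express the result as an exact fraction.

M(4/5) = 4768/375 kN·m

Load 1 — applied couple M₀=8 kN·m at a=2 m (b=L-a=2):
  M_1 = M₀x/L  [x≤a] = 8·(4/5)/4 = 8/5 kN·m
Load 2 — point force P=17 kN at a=4/3 m (b=L-a=8/3):
  M_2 = Pbx/L  [x≤a] = 17·(8/3)·(4/5)/4 = 136/15 kN·m
Load 3 — triangular load w₀=4 kN/m (0→w₀ over full span):
  M_3 = w₀Lx/6 - w₀x³/(6L) = 4·4·(4/5)/6 - 4·(4/5)³/(6·4) = 256/125 kN·m
Superposition: M = Σ M_i = 4768/375 kN·m ≈ 12.714667 kN·m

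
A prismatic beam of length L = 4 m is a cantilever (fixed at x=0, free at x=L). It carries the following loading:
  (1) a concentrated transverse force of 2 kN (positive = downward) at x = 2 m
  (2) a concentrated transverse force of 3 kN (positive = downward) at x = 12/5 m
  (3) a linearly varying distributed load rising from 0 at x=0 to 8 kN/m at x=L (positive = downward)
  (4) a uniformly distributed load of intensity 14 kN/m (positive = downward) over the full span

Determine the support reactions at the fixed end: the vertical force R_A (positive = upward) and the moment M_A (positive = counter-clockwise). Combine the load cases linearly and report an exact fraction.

R_A = 77 kN, M_A = 2488/15 kN·m

Load 1 — point force P=2 kN at a=2 m (b=L-a=2):
  R_A = P = 2 kN
  M_A = Pa = 2·2 = 4 kN·m
Load 2 — point force P=3 kN at a=12/5 m (b=L-a=8/5):
  R_A = P = 3 kN
  M_A = Pa = 3·(12/5) = 36/5 kN·m
Load 3 — triangular load w₀=8 kN/m (0→w₀ over full span):
  R_A = w₀L/2 = 8·4/2 = 16 kN
  M_A = w₀L²/3 = 8·4²/3 = 128/3 kN·m
Load 4 — uniform load w=14 kN/m over full span:
  R_A = wL = 14·4 = 56 kN
  M_A = wL²/2 = 14·4²/2 = 112 kN·m
Superposition: R_A = 77 kN, M_A = 2488/15 kN·m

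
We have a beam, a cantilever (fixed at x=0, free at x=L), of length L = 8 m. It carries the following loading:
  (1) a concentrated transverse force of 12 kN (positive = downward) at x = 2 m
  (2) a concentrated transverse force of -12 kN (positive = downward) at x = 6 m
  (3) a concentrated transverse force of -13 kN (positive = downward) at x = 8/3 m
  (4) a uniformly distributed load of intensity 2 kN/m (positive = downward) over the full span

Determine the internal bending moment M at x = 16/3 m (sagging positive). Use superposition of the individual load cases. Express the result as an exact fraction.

Load 1 — point force P=12 kN at a=2 m (b=L-a=6):
  M_1 = 0  [x>a] = 0 kN·m
Load 2 — point force P=-12 kN at a=6 m (b=L-a=2):
  M_2 = -P(a-x)  [x≤a] = -(-12)·(6-(16/3)) = 8 kN·m
Load 3 — point force P=-13 kN at a=8/3 m (b=L-a=16/3):
  M_3 = 0  [x>a] = 0 kN·m
Load 4 — uniform load w=2 kN/m over full span:
  M_4 = -w(L-x)²/2 = -2·(8-(16/3))²/2 = -64/9 kN·m
Superposition: M = Σ M_i = 8/9 kN·m ≈ 0.888889 kN·m

M(16/3) = 8/9 kN·m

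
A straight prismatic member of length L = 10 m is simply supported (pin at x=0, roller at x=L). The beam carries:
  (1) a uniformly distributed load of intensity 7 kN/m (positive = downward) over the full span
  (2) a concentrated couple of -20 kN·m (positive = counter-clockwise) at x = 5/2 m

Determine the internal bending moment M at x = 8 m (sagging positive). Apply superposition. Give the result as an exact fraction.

M(8) = 60 kN·m

Load 1 — uniform load w=7 kN/m over full span:
  M_1 = wx(L-x)/2 = 7·8·(10-8)/2 = 56 kN·m
Load 2 — applied couple M₀=-20 kN·m at a=5/2 m (b=L-a=15/2):
  M_2 = M₀x/L - M₀  [x>a] = (-20)·8/10 - (-20) = 4 kN·m
Superposition: M = Σ M_i = 60 kN·m ≈ 60.000000 kN·m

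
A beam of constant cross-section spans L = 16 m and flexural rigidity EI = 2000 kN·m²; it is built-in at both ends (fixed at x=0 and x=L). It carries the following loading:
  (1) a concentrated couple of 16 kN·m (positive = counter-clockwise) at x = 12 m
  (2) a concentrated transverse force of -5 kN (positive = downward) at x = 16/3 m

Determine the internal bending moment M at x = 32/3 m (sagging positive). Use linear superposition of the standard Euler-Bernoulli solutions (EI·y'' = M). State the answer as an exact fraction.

Load 1 — applied couple M₀=16 kN·m at a=12 m (b=L-a=4):
  M_1 = R_Ax - M_A  [x≤a] with R_A=9/8, M_A=5 = (9/8)·(32/3) - 5 = 7 kN·m
Load 2 — point force P=-5 kN at a=16/3 m (b=L-a=32/3):
  M_2 = Pa²(a+3b)(L-x)/L³ - Pa²b/L²  [x>a] = (-5)·(16/3)²·((16/3)+3·(32/3))·(16-(32/3))/16³ - (-5)·(16/3)²·(32/3)/16² = -80/81 kN·m
Superposition: M = Σ M_i = 487/81 kN·m ≈ 6.012346 kN·m

M(32/3) = 487/81 kN·m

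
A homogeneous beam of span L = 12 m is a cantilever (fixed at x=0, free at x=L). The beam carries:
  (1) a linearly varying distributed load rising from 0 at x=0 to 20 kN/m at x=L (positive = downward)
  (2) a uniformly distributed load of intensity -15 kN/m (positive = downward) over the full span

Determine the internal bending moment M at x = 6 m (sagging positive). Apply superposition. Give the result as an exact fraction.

Load 1 — triangular load w₀=20 kN/m (0→w₀ over full span):
  M_1 = w₀Lx/2 - w₀L²/3 - w₀x³/(6L) = 20·12·6/2 - 20·12²/3 - 20·6³/(6·12) = -300 kN·m
Load 2 — uniform load w=-15 kN/m over full span:
  M_2 = -w(L-x)²/2 = -(-15)·(12-6)²/2 = 270 kN·m
Superposition: M = Σ M_i = -30 kN·m ≈ -30.000000 kN·m

M(6) = -30 kN·m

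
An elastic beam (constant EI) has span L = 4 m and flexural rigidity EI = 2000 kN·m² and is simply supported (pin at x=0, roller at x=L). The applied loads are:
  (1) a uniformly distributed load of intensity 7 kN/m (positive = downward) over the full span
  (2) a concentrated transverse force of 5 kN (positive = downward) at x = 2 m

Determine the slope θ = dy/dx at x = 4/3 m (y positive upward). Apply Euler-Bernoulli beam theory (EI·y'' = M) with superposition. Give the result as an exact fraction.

Load 1 — uniform load w=7 kN/m over full span:
  θ_1 = -w(L³-6Lx²+4x³)/(24EI) = -7·(4³-6·4·(4/3)²+4·(4/3)³)/(24·2000) = -91/20250 rad
Load 2 — point force P=5 kN at a=2 m (b=L-a=2):
  θ_2 = -Pb(L²-b²-3x²)/(6LEI)  [x≤a] = -5·2·(4²-2²-3·(4/3)²)/(6·4·2000) = -1/720 rad
Superposition: θ = Σ θ_i = -953/162000 rad ≈ -0.005883 rad

θ(4/3) = -953/162000 rad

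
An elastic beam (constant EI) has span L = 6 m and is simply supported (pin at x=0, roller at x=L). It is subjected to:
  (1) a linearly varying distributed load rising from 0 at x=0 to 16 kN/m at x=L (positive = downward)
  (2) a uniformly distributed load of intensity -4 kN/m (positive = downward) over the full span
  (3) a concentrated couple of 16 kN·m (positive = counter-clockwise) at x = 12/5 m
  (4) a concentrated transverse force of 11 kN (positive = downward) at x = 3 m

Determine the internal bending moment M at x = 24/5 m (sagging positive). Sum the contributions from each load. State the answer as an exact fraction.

M(24/5) = 2441/125 kN·m

Load 1 — triangular load w₀=16 kN/m (0→w₀ over full span):
  M_1 = w₀Lx/6 - w₀x³/(6L) = 16·6·(24/5)/6 - 16·(24/5)³/(6·6) = 3456/125 kN·m
Load 2 — uniform load w=-4 kN/m over full span:
  M_2 = wx(L-x)/2 = (-4)·(24/5)·(6-(24/5))/2 = -288/25 kN·m
Load 3 — applied couple M₀=16 kN·m at a=12/5 m (b=L-a=18/5):
  M_3 = M₀x/L - M₀  [x>a] = 16·(24/5)/6 - 16 = -16/5 kN·m
Load 4 — point force P=11 kN at a=3 m (b=L-a=3):
  M_4 = Pa(L-x)/L  [x>a] = 11·3·(6-(24/5))/6 = 33/5 kN·m
Superposition: M = Σ M_i = 2441/125 kN·m ≈ 19.528000 kN·m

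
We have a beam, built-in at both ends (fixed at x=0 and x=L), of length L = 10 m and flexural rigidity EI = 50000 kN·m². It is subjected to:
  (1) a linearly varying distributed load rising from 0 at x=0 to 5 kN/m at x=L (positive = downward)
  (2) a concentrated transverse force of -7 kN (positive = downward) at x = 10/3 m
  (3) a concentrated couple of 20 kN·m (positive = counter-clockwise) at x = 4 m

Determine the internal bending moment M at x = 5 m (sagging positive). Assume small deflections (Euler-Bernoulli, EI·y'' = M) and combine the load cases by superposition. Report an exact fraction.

Load 1 — triangular load w₀=5 kN/m (0→w₀ over full span):
  M_1 = 3w₀Lx/20 - w₀L²/30 - w₀x³/(6L) = 3·5·10·5/20 - 5·10²/30 - 5·5³/(6·10) = 125/12 kN·m
Load 2 — point force P=-7 kN at a=10/3 m (b=L-a=20/3):
  M_2 = Pa²(a+3b)(L-x)/L³ - Pa²b/L²  [x>a] = (-7)·(10/3)²·((10/3)+3·(20/3))·(10-5)/10³ - (-7)·(10/3)²·(20/3)/10² = -35/9 kN·m
Load 3 — applied couple M₀=20 kN·m at a=4 m (b=L-a=6):
  M_3 = R_Ax - M_A - M₀  [x>a] with R_A=72/25, M_A=12/5 = (72/25)·5 - (12/5) - 20 = -8 kN·m
Superposition: M = Σ M_i = -53/36 kN·m ≈ -1.472222 kN·m

M(5) = -53/36 kN·m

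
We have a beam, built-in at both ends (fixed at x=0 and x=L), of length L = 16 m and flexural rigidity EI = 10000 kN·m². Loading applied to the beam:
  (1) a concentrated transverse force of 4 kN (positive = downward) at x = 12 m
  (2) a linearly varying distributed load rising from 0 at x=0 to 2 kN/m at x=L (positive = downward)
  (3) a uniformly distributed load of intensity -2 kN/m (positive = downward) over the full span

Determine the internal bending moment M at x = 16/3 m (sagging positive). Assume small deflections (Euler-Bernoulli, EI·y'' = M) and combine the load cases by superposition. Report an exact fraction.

M(16/3) = -3449/405 kN·m

Load 1 — point force P=4 kN at a=12 m (b=L-a=4):
  M_1 = Pb²(3a+b)x/L³ - Pab²/L²  [x≤a] = 4·4²·(3·12+4)·(16/3)/16³ - 4·12·4²/16² = 1/3 kN·m
Load 2 — triangular load w₀=2 kN/m (0→w₀ over full span):
  M_2 = 3w₀Lx/20 - w₀L²/30 - w₀x³/(6L) = 3·2·16·(16/3)/20 - 2·16²/30 - 2·(16/3)³/(6·16) = 2176/405 kN·m
Load 3 — uniform load w=-2 kN/m over full span:
  M_3 = wLx/2 - wL²/12 - wx²/2 = (-2)·16·(16/3)/2 - (-2)·16²/12 - (-2)·(16/3)²/2 = -128/9 kN·m
Superposition: M = Σ M_i = -3449/405 kN·m ≈ -8.516049 kN·m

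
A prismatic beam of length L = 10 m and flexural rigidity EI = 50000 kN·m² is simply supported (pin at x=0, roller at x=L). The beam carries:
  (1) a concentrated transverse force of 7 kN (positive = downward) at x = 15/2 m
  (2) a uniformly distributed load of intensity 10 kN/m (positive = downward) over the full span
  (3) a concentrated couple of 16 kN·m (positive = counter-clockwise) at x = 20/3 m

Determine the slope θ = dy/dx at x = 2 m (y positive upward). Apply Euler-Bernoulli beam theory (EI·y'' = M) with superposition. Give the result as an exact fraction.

θ(2) = -530527/72000000 rad

Load 1 — point force P=7 kN at a=15/2 m (b=L-a=5/2):
  θ_1 = -Pb(L²-b²-3x²)/(6LEI)  [x≤a] = -7·(5/2)·(10²-(5/2)²-3·2²)/(6·10·50000) = -763/1600000 rad
Load 2 — uniform load w=10 kN/m over full span:
  θ_2 = -w(L³-6Lx²+4x³)/(24EI) = -10·(10³-6·10·2²+4·2³)/(24·50000) = -33/5000 rad
Load 3 — applied couple M₀=16 kN·m at a=20/3 m (b=L-a=10/3):
  θ_3 = (M₀x²/(2L)+C₁)/EI  [x≤a] with C₁=M₀(3b²-L²)/(6L)=-160/9 = (16·2²/(2·10)+(-160/9))/50000 = -41/140625 rad
Superposition: θ = Σ θ_i = -530527/72000000 rad ≈ -0.007368 rad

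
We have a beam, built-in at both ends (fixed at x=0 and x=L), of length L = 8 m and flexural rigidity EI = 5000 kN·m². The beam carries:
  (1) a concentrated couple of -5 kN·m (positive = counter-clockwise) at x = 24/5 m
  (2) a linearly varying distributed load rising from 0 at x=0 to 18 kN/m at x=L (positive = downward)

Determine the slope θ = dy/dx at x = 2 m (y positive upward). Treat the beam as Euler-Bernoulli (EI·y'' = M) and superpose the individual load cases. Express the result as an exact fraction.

Load 1 — applied couple M₀=-5 kN·m at a=24/5 m (b=L-a=16/5):
  θ_1 = (R_Ax²/2 - M_Ax)/EI  [x≤a] with R_A=-9/10, M_A=-8/5 = ((-9/10)·2²/2 - (-8/5)·2)/5000 = 7/25000 rad
Load 2 — triangular load w₀=18 kN/m (0→w₀ over full span):
  θ_2 = -w₀(2x(L-x)(L-2x)(x+2L)+x²(L-x)²)/(120LEI) = -18·(2·2·(8-2)·(8-2·2)·(2+2·8)+2²·(8-2)²)/(120·8·5000) = -351/50000 rad
Superposition: θ = Σ θ_i = -337/50000 rad ≈ -0.006740 rad

θ(2) = -337/50000 rad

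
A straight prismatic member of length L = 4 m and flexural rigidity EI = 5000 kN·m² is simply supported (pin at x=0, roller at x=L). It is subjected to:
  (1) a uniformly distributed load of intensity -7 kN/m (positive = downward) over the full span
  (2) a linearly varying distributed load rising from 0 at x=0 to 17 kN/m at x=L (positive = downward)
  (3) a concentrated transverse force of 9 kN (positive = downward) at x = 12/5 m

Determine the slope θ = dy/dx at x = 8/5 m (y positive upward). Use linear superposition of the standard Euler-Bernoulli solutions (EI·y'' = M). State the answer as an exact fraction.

Load 1 — uniform load w=-7 kN/m over full span:
  θ_1 = -w(L³-6Lx²+4x³)/(24EI) = -(-7)·(4³-6·4·(8/5)²+4·(8/5)³)/(24·5000) = 259/234375 rad
Load 2 — triangular load w₀=17 kN/m (0→w₀ over full span):
  θ_2 = -w₀(7L⁴-30L²x²+15x⁴)/(360LEI) = -17·(7·4⁴-30·4²·(8/5)²+15·(8/5)⁴)/(360·4·5000) = -5491/3515625 rad
Load 3 — point force P=9 kN at a=12/5 m (b=L-a=8/5):
  θ_3 = -Pb(L²-b²-3x²)/(6LEI)  [x≤a] = -9·(8/5)·(4²-(8/5)²-3·(8/5)²)/(6·4·5000) = -54/78125 rad
Superposition: θ = Σ θ_i = -4036/3515625 rad ≈ -0.001148 rad

θ(8/5) = -4036/3515625 rad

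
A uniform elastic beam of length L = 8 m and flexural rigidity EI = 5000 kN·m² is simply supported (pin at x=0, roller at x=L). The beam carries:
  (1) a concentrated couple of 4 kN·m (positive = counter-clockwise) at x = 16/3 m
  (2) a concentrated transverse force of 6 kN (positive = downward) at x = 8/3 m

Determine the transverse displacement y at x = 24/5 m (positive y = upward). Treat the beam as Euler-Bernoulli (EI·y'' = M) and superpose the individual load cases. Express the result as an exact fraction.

y(24/5) = -24304/2109375 m

Load 1 — applied couple M₀=4 kN·m at a=16/3 m (b=L-a=8/3):
  y_1 = (M₀x³/(6L)+C₁x)/EI  [x≤a] with C₁=M₀(3b²-L²)/(6L)=-32/9 = (4·(24/5)³/(6·8)+(-32/9)·(24/5))/5000 = -368/234375 m
Load 2 — point force P=6 kN at a=8/3 m (b=L-a=16/3):
  y_2 = -Pa(L-x)(2Lx-a²-x²)/(6LEI)  [x>a] = -6·(8/3)·(8-(24/5))·(2·8·(24/5)-(8/3)²-(24/5)²)/(6·8·5000) = -20992/2109375 m
Superposition: y = Σ y_i = -24304/2109375 m ≈ -0.011522 m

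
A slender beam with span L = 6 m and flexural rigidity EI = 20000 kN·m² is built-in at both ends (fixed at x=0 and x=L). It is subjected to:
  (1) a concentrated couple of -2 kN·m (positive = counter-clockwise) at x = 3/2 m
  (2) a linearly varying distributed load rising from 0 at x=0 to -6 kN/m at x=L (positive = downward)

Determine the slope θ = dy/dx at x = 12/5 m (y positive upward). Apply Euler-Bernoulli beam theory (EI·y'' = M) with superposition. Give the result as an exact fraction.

Load 1 — applied couple M₀=-2 kN·m at a=3/2 m (b=L-a=9/2):
  θ_1 = (R_Ax²/2 - M_Ax - M₀(x-a))/EI  [x>a] with R_A=-3/8, M_A=3/8 = ((-3/8)·(12/5)²/2 - (3/8)·(12/5) - (-2)·((12/5)-(3/2)))/20000 = -9/1000000 rad
Load 2 — triangular load w₀=-6 kN/m (0→w₀ over full span):
  θ_2 = -w₀(2x(L-x)(L-2x)(x+2L)+x²(L-x)²)/(120LEI) = -(-6)·(2·(12/5)·(6-(12/5))·(6-2·(12/5))·((12/5)+2·6)+(12/5)²·(6-(12/5))²)/(120·6·20000) = 243/1562500 rad
Superposition: θ = Σ θ_i = 3663/25000000 rad ≈ 0.000147 rad

θ(12/5) = 3663/25000000 rad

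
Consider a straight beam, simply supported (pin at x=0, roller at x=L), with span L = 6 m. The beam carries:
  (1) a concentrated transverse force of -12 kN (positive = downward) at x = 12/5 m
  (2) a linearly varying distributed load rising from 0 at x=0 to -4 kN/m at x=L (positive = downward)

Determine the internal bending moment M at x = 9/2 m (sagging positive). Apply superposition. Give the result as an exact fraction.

M(9/2) = -603/40 kN·m

Load 1 — point force P=-12 kN at a=12/5 m (b=L-a=18/5):
  M_1 = Pa(L-x)/L  [x>a] = (-12)·(12/5)·(6-(9/2))/6 = -36/5 kN·m
Load 2 — triangular load w₀=-4 kN/m (0→w₀ over full span):
  M_2 = w₀Lx/6 - w₀x³/(6L) = (-4)·6·(9/2)/6 - (-4)·(9/2)³/(6·6) = -63/8 kN·m
Superposition: M = Σ M_i = -603/40 kN·m ≈ -15.075000 kN·m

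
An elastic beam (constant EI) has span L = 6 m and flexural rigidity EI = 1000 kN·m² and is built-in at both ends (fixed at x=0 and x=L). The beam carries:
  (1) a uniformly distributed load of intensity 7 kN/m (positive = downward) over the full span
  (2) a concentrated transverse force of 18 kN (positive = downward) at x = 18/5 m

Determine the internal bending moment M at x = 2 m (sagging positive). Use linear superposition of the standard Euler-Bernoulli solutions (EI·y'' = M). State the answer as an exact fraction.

M(2) = 1163/125 kN·m

Load 1 — uniform load w=7 kN/m over full span:
  M_1 = wLx/2 - wL²/12 - wx²/2 = 7·6·2/2 - 7·6²/12 - 7·2²/2 = 7 kN·m
Load 2 — point force P=18 kN at a=18/5 m (b=L-a=12/5):
  M_2 = Pb²(3a+b)x/L³ - Pab²/L²  [x≤a] = 18·(12/5)²·(3·(18/5)+(12/5))·2/6³ - 18·(18/5)·(12/5)²/6² = 288/125 kN·m
Superposition: M = Σ M_i = 1163/125 kN·m ≈ 9.304000 kN·m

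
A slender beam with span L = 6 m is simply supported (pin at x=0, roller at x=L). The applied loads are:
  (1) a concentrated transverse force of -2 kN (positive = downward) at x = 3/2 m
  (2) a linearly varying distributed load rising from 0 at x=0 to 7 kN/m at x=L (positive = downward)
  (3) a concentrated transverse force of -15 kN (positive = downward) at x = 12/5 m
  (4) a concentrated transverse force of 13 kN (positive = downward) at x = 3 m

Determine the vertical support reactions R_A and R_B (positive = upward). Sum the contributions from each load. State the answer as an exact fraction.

R_A = 3 kN, R_B = 14 kN

Load 1 — point force P=-2 kN at a=3/2 m (b=L-a=9/2):
  R_A = Pb/L = (-2)·(9/2)/6 = -3/2 kN
  R_B = Pa/L = (-2)·(3/2)/6 = -1/2 kN
Load 2 — triangular load w₀=7 kN/m (0→w₀ over full span):
  R_A = w₀L/6 = 7·6/6 = 7 kN
  R_B = w₀L/3 = 7·6/3 = 14 kN
Load 3 — point force P=-15 kN at a=12/5 m (b=L-a=18/5):
  R_A = Pb/L = (-15)·(18/5)/6 = -9 kN
  R_B = Pa/L = (-15)·(12/5)/6 = -6 kN
Load 4 — point force P=13 kN at a=3 m (b=L-a=3):
  R_A = Pb/L = 13·3/6 = 13/2 kN
  R_B = Pa/L = 13·3/6 = 13/2 kN
Superposition: R_A = 3 kN, R_B = 14 kN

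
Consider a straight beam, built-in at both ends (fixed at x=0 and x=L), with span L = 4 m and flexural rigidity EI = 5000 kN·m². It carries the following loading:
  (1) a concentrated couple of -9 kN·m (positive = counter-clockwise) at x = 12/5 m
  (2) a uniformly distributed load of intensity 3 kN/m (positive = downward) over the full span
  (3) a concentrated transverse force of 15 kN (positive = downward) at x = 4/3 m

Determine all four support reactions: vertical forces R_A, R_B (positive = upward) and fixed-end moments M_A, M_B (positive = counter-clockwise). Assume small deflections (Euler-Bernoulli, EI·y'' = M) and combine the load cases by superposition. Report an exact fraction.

R_A = 3121/225 kN, M_A = 2252/225 kN·m, R_B = 2954/225 kN, M_B = -2143/225 kN·m

Load 1 — applied couple M₀=-9 kN·m at a=12/5 m (b=L-a=8/5):
  R_A = 6M₀ab/L³ = 6·(-9)·(12/5)·(8/5)/4³ = -81/25 kN
  M_A = M₀b(2a-b)/L² = (-9)·(8/5)·(2·(12/5)-(8/5))/4² = -72/25 kN·m
  R_B = -6M₀ab/L³ = -6·(-9)·(12/5)·(8/5)/4³ = 81/25 kN
  M_B = M₀a(2b-a)/L² = (-9)·(12/5)·(2·(8/5)-(12/5))/4² = -27/25 kN·m
Load 2 — uniform load w=3 kN/m over full span:
  R_A = wL/2 = 3·4/2 = 6 kN
  M_A = wL²/12 = 3·4²/12 = 4 kN·m
  R_B = wL/2 = 3·4/2 = 6 kN
  M_B = -wL²/12 = -3·4²/12 = -4 kN·m
Load 3 — point force P=15 kN at a=4/3 m (b=L-a=8/3):
  R_A = Pb²(3a+b)/L³ = 15·(8/3)²·(3·(4/3)+(8/3))/4³ = 100/9 kN
  M_A = Pab²/L² = 15·(4/3)·(8/3)²/4² = 80/9 kN·m
  R_B = Pa²(a+3b)/L³ = 15·(4/3)²·((4/3)+3·(8/3))/4³ = 35/9 kN
  M_B = -Pa²b/L² = -15·(4/3)²·(8/3)/4² = -40/9 kN·m
Superposition: R_A = 3121/225 kN, M_A = 2252/225 kN·m, R_B = 2954/225 kN, M_B = -2143/225 kN·m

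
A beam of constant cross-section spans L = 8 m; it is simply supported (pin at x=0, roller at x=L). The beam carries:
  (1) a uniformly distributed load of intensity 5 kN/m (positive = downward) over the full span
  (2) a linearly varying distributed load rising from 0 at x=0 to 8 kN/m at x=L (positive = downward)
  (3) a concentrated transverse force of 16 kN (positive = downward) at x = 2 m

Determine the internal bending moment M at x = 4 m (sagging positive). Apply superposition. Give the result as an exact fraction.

M(4) = 88 kN·m

Load 1 — uniform load w=5 kN/m over full span:
  M_1 = wx(L-x)/2 = 5·4·(8-4)/2 = 40 kN·m
Load 2 — triangular load w₀=8 kN/m (0→w₀ over full span):
  M_2 = w₀Lx/6 - w₀x³/(6L) = 8·8·4/6 - 8·4³/(6·8) = 32 kN·m
Load 3 — point force P=16 kN at a=2 m (b=L-a=6):
  M_3 = Pa(L-x)/L  [x>a] = 16·2·(8-4)/8 = 16 kN·m
Superposition: M = Σ M_i = 88 kN·m ≈ 88.000000 kN·m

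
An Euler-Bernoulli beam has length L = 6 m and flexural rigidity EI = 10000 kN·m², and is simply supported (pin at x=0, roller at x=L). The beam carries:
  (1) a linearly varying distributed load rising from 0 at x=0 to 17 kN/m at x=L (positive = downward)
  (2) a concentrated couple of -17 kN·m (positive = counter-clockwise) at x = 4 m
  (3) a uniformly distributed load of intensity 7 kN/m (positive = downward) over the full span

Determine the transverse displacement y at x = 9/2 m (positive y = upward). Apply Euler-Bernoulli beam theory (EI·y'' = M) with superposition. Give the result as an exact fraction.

y(9/2) = -18509/1024000 m

Load 1 — triangular load w₀=17 kN/m (0→w₀ over full span):
  y_1 = -w₀x(7L⁴-10L²x²+3x⁴)/(360LEI) = -17·(9/2)·(7·6⁴-10·6²·(9/2)²+3·(9/2)⁴)/(360·6·10000) = -54621/5120000 m
Load 2 — applied couple M₀=-17 kN·m at a=4 m (b=L-a=2):
  y_2 = (M₀x³/(6L)-M₀(x-a)²/2+C₁x)/EI  [x>a] with C₁=M₀(3b²-L²)/(6L)=34/3 = ((-17)·(9/2)³/(6·6)-(-17)·((9/2)-4)²/2+(34/3)·(9/2))/10000 = 323/320000 m
Load 3 — uniform load w=7 kN/m over full span:
  y_3 = -wx(L³-2Lx²+x³)/(24EI) = -7·(9/2)·(6³-2·6·(9/2)²+(9/2)³)/(24·10000) = -10773/1280000 m
Superposition: y = Σ y_i = -18509/1024000 m ≈ -0.018075 m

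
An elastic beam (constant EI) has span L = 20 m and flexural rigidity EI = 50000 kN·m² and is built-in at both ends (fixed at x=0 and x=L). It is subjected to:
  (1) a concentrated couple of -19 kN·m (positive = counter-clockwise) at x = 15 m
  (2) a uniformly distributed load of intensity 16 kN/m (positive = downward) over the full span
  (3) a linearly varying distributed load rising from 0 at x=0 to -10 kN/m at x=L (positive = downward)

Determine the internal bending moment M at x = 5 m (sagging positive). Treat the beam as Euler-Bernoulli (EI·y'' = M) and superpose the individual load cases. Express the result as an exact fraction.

M(5) = 5857/96 kN·m

Load 1 — applied couple M₀=-19 kN·m at a=15 m (b=L-a=5):
  M_1 = R_Ax - M_A  [x≤a] with R_A=-171/160, M_A=-95/16 = (-171/160)·5 - (-95/16) = 19/32 kN·m
Load 2 — uniform load w=16 kN/m over full span:
  M_2 = wLx/2 - wL²/12 - wx²/2 = 16·20·5/2 - 16·20²/12 - 16·5²/2 = 200/3 kN·m
Load 3 — triangular load w₀=-10 kN/m (0→w₀ over full span):
  M_3 = 3w₀Lx/20 - w₀L²/30 - w₀x³/(6L) = 3·(-10)·20·5/20 - (-10)·20²/30 - (-10)·5³/(6·20) = -25/4 kN·m
Superposition: M = Σ M_i = 5857/96 kN·m ≈ 61.010417 kN·m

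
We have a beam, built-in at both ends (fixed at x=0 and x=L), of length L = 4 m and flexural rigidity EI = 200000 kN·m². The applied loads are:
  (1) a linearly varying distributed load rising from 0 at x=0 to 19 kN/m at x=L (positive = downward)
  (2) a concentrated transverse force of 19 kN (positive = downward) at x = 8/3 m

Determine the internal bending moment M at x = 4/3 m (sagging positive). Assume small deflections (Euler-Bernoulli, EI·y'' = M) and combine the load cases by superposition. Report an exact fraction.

Load 1 — triangular load w₀=19 kN/m (0→w₀ over full span):
  M_1 = 3w₀Lx/20 - w₀L²/30 - w₀x³/(6L) = 3·19·4·(4/3)/20 - 19·4²/30 - 19·(4/3)³/(6·4) = 1292/405 kN·m
Load 2 — point force P=19 kN at a=8/3 m (b=L-a=4/3):
  M_2 = Pb²(3a+b)x/L³ - Pab²/L²  [x≤a] = 19·(4/3)²·(3·(8/3)+(4/3))·(4/3)/4³ - 19·(8/3)·(4/3)²/4² = 76/81 kN·m
Superposition: M = Σ M_i = 1672/405 kN·m ≈ 4.128395 kN·m

M(4/3) = 1672/405 kN·m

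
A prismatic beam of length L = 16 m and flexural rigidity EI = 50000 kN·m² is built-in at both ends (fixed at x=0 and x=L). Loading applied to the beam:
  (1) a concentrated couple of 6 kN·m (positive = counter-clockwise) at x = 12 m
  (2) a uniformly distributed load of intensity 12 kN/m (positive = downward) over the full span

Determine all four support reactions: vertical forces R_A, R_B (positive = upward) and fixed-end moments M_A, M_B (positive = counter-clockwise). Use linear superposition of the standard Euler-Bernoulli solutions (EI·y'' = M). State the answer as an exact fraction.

Load 1 — applied couple M₀=6 kN·m at a=12 m (b=L-a=4):
  R_A = 6M₀ab/L³ = 6·6·12·4/16³ = 27/64 kN
  M_A = M₀b(2a-b)/L² = 6·4·(2·12-4)/16² = 15/8 kN·m
  R_B = -6M₀ab/L³ = -6·6·12·4/16³ = -27/64 kN
  M_B = M₀a(2b-a)/L² = 6·12·(2·4-12)/16² = -9/8 kN·m
Load 2 — uniform load w=12 kN/m over full span:
  R_A = wL/2 = 12·16/2 = 96 kN
  M_A = wL²/12 = 12·16²/12 = 256 kN·m
  R_B = wL/2 = 12·16/2 = 96 kN
  M_B = -wL²/12 = -12·16²/12 = -256 kN·m
Superposition: R_A = 6171/64 kN, M_A = 2063/8 kN·m, R_B = 6117/64 kN, M_B = -2057/8 kN·m

R_A = 6171/64 kN, M_A = 2063/8 kN·m, R_B = 6117/64 kN, M_B = -2057/8 kN·m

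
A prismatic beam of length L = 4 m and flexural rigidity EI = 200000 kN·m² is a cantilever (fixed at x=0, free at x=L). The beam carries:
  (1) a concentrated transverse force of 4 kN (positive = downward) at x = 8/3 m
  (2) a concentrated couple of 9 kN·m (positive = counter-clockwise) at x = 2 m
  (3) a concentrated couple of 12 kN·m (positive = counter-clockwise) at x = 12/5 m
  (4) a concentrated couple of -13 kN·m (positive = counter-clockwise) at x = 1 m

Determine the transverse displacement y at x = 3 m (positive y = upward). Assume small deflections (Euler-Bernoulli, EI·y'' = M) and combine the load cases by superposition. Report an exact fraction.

y(3) = 102527/810000000 m

Load 1 — point force P=4 kN at a=8/3 m (b=L-a=4/3):
  y_1 = -Pa²(3x-a)/(6EI)  [x>a] = -4·(8/3)²·(3·3-(8/3))/(6·200000) = -38/253125 m
Load 2 — applied couple M₀=9 kN·m at a=2 m (b=L-a=2):
  y_2 = M₀a(2x-a)/(2EI)  [x>a] = 9·2·(2·3-2)/(2·200000) = 9/50000 m
Load 3 — applied couple M₀=12 kN·m at a=12/5 m (b=L-a=8/5):
  y_3 = M₀a(2x-a)/(2EI)  [x>a] = 12·(12/5)·(2·3-(12/5))/(2·200000) = 81/312500 m
Load 4 — applied couple M₀=-13 kN·m at a=1 m (b=L-a=3):
  y_4 = M₀a(2x-a)/(2EI)  [x>a] = (-13)·1·(2·3-1)/(2·200000) = -13/80000 m
Superposition: y = Σ y_i = 102527/810000000 m ≈ 0.000127 m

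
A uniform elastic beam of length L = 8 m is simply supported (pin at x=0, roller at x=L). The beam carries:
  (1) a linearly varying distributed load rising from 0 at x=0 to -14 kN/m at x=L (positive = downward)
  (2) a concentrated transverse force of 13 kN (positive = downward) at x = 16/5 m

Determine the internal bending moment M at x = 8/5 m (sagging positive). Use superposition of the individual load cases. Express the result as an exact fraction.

Load 1 — triangular load w₀=-14 kN/m (0→w₀ over full span):
  M_1 = w₀Lx/6 - w₀x³/(6L) = (-14)·8·(8/5)/6 - (-14)·(8/5)³/(6·8) = -3584/125 kN·m
Load 2 — point force P=13 kN at a=16/5 m (b=L-a=24/5):
  M_2 = Pbx/L  [x≤a] = 13·(24/5)·(8/5)/8 = 312/25 kN·m
Superposition: M = Σ M_i = -2024/125 kN·m ≈ -16.192000 kN·m

M(8/5) = -2024/125 kN·m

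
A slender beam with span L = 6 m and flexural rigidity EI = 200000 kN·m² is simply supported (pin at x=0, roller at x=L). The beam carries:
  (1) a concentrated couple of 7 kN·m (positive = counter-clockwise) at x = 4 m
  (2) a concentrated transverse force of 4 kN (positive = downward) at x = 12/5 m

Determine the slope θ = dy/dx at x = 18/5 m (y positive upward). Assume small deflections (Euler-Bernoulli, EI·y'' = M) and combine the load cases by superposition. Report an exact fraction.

Load 1 — applied couple M₀=7 kN·m at a=4 m (b=L-a=2):
  θ_1 = (M₀x²/(2L)+C₁)/EI  [x≤a] with C₁=M₀(3b²-L²)/(6L)=-14/3 = (7·(18/5)²/(2·6)+(-14/3))/200000 = 217/15000000 rad
Load 2 — point force P=4 kN at a=12/5 m (b=L-a=18/5):
  θ_2 = -Pa(2L²-6Lx+3x²+a²)/(6LEI)  [x>a] = -4·(12/5)·(2·6²-6·6·(18/5)+3·(18/5)²+(12/5)²)/(6·6·200000) = 27/1562500 rad
Superposition: θ = Σ θ_i = 2381/75000000 rad ≈ 0.000032 rad

θ(18/5) = 2381/75000000 rad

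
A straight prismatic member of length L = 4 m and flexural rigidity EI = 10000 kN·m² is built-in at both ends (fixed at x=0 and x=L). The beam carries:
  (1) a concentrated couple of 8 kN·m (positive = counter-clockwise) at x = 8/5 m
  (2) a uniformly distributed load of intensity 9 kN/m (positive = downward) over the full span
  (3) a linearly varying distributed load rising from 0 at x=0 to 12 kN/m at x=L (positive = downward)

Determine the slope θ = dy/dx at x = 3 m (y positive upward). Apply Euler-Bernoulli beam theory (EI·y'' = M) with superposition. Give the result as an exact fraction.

Load 1 — applied couple M₀=8 kN·m at a=8/5 m (b=L-a=12/5):
  θ_1 = (R_Ax²/2 - M_Ax - M₀(x-a))/EI  [x>a] with R_A=72/25, M_A=24/25 = ((72/25)·3²/2 - (24/25)·3 - 8·(3-(8/5)))/10000 = -7/62500 rad
Load 2 — uniform load w=9 kN/m over full span:
  θ_2 = -wx(L-x)(L-2x)/(12EI) = -9·3·(4-3)·(4-2·3)/(12·10000) = 9/20000 rad
Load 3 — triangular load w₀=12 kN/m (0→w₀ over full span):
  θ_3 = -w₀(2x(L-x)(L-2x)(x+2L)+x²(L-x)²)/(120LEI) = -12·(2·3·(4-3)·(4-2·3)·(3+2·4)+3²·(4-3)²)/(120·4·10000) = 123/400000 rad
Superposition: θ = Σ θ_i = 1291/2000000 rad ≈ 0.000646 rad

θ(3) = 1291/2000000 rad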